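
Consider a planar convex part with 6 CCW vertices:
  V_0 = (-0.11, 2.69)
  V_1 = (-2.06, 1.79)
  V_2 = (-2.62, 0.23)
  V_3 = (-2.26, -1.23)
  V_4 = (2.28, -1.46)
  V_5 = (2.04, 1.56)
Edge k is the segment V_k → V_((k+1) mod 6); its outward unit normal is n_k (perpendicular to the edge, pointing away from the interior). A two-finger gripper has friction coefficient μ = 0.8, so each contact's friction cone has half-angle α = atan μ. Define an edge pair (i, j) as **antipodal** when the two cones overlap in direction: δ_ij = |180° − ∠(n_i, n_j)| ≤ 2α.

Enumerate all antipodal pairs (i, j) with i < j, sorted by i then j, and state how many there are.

count = 7; pairs: (0,3), (0,4), (1,3), (1,4), (2,4), (2,5), (3,5)

α = atan 0.8 = 38.66°;  2α = 77.32°
n_0 = (-0.4191, +0.9080)
n_1 = (-0.9412, +0.3379)
n_2 = (-0.9709, -0.2394)
n_3 = (-0.0506, -0.9987)
n_4 = (+0.9969, +0.0792)
n_5 = (+0.4652, +0.8852)
  (0,1): δ = 134.52°  ·
  (0,2): δ = 100.92°  ·
  (0,3): δ = 27.68°  ✓
  (0,4): δ = 69.77°  ✓
  (0,5): δ = 127.50°  ·
  (1,2): δ = 146.40°  ·
  (1,3): δ = 73.15°  ✓
  (1,4): δ = 24.29°  ✓
  (1,5): δ = 82.02°  ·
  (2,3): δ = 106.75°  ·
  (2,4): δ = 9.31°  ✓
  (2,5): δ = 48.42°  ✓
  (3,4): δ = 82.56°  ·
  (3,5): δ = 24.83°  ✓
  (4,5): δ = 122.27°  ·
antipodal pairs: 7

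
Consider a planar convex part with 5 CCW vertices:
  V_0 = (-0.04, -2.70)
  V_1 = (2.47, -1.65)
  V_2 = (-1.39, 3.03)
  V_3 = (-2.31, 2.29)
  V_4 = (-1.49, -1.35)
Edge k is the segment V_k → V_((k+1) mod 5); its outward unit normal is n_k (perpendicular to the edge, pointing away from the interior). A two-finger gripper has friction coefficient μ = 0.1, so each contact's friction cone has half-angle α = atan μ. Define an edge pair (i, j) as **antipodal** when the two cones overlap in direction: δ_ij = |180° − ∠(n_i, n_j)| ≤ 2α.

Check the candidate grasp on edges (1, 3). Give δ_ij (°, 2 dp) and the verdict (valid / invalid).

α = atan 0.1 = 5.71°;  2α = 11.42°
edge 1: e_1 = (-3.86, +4.68);  n_1 = (+0.7715, +0.6363)
edge 3: e_3 = (+0.82, -3.64);  n_3 = (-0.9756, -0.2198)
∠(n_1, n_3) = 153.18°
δ = |180° − 153.18°| = 26.82°
26.82° > 2α = 11.42°  →  invalid

δ = 26.82°, invalid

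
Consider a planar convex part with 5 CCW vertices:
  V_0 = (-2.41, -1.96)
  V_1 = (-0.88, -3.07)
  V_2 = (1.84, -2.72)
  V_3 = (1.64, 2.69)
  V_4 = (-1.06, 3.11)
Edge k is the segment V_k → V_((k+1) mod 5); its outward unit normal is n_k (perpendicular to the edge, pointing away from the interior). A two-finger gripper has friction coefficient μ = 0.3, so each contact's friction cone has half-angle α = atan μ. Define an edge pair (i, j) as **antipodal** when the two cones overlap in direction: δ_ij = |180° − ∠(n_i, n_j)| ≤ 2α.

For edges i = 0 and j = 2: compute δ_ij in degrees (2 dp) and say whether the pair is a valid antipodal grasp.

α = atan 0.3 = 16.70°;  2α = 33.40°
edge 0: e_0 = (+1.53, -1.11);  n_0 = (-0.5872, -0.8094)
edge 2: e_2 = (-0.20, +5.41);  n_2 = (+0.9993, +0.0369)
∠(n_0, n_2) = 128.08°
δ = |180° − 128.08°| = 51.92°
51.92° > 2α = 33.40°  →  invalid

δ = 51.92°, invalid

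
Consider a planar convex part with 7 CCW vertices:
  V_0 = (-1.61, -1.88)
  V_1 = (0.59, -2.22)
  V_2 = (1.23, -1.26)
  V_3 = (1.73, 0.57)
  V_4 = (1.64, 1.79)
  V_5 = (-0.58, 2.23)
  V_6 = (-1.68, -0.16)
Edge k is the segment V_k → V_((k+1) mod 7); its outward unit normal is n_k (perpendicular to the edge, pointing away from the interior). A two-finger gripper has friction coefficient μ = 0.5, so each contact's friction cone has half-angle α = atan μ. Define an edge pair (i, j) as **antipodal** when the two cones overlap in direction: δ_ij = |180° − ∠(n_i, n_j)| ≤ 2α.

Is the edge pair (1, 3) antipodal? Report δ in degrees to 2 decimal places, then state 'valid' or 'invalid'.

α = atan 0.5 = 26.57°;  2α = 53.13°
edge 1: e_1 = (+0.64, +0.96);  n_1 = (+0.8321, -0.5547)
edge 3: e_3 = (-0.09, +1.22);  n_3 = (+0.9973, +0.0736)
∠(n_1, n_3) = 37.91°
δ = |180° − 37.91°| = 142.09°
142.09° > 2α = 53.13°  →  invalid

δ = 142.09°, invalid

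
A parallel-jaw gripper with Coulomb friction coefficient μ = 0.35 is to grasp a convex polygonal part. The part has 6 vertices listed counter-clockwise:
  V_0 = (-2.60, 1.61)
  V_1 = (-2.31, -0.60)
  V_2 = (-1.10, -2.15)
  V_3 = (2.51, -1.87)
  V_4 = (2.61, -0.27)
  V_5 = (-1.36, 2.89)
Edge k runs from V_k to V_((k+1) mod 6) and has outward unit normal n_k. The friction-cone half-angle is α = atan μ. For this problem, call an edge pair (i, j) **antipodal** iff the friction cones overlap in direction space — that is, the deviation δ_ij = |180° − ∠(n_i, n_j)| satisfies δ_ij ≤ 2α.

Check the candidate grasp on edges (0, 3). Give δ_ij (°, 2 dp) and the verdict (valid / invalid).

δ = 11.05°, valid

α = atan 0.35 = 19.29°;  2α = 38.58°
edge 0: e_0 = (+0.29, -2.21);  n_0 = (-0.9915, -0.1301)
edge 3: e_3 = (+0.10, +1.60);  n_3 = (+0.9981, -0.0624)
∠(n_0, n_3) = 168.95°
δ = |180° − 168.95°| = 11.05°
11.05° ≤ 2α = 38.58°  →  valid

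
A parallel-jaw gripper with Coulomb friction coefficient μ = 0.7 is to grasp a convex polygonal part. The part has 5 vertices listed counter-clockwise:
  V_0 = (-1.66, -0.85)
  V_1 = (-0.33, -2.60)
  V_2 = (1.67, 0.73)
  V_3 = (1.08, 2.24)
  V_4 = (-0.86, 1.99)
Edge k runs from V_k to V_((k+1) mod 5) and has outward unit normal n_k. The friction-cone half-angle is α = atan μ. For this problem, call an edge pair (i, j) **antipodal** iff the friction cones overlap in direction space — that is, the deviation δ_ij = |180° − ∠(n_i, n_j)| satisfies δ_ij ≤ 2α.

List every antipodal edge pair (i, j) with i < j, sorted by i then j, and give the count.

α = atan 0.7 = 34.99°;  2α = 69.98°
n_0 = (-0.7962, -0.6051)
n_1 = (+0.8573, -0.5149)
n_2 = (+0.9314, +0.3639)
n_3 = (-0.1278, +0.9918)
n_4 = (-0.9625, +0.2711)
  (0,1): δ = 68.22°  ✓
  (0,2): δ = 15.89°  ✓
  (0,3): δ = 60.11°  ✓
  (0,4): δ = 127.03°  ·
  (1,2): δ = 127.67°  ·
  (1,3): δ = 51.67°  ✓
  (1,4): δ = 15.26°  ✓
  (2,3): δ = 104.00°  ·
  (2,4): δ = 37.07°  ✓
  (3,4): δ = 113.08°  ·
antipodal pairs: 6

count = 6; pairs: (0,1), (0,2), (0,3), (1,3), (1,4), (2,4)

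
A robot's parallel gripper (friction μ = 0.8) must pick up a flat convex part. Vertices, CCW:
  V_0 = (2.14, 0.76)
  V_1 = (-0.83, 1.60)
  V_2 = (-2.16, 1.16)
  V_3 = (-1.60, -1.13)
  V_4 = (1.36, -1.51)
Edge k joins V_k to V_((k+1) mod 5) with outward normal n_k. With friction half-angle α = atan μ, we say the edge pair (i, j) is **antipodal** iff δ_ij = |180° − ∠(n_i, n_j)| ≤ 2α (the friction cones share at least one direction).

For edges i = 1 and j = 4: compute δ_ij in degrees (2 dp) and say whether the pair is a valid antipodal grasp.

δ = 52.73°, valid

α = atan 0.8 = 38.66°;  2α = 77.32°
edge 1: e_1 = (-1.33, -0.44);  n_1 = (-0.3141, +0.9494)
edge 4: e_4 = (+0.78, +2.27);  n_4 = (+0.9457, -0.3250)
∠(n_1, n_4) = 127.27°
δ = |180° − 127.27°| = 52.73°
52.73° ≤ 2α = 77.32°  →  valid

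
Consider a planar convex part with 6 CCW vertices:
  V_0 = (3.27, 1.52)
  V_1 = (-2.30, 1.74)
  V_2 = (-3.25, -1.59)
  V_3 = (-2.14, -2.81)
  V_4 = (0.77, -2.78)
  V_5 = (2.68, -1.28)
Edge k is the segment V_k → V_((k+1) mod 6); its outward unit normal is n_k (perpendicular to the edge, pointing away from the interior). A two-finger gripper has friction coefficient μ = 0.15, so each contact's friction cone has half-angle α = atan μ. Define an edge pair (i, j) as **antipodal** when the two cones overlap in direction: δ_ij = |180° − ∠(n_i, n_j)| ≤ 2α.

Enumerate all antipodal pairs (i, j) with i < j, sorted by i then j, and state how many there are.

α = atan 0.15 = 8.53°;  2α = 17.06°
n_0 = (+0.0395, +0.9992)
n_1 = (-0.9616, +0.2743)
n_2 = (-0.7397, -0.6730)
n_3 = (+0.0103, -0.9999)
n_4 = (+0.6176, -0.7865)
n_5 = (+0.9785, -0.2062)
  (0,1): δ = 103.66°  ·
  (0,2): δ = 45.44°  ·
  (0,3): δ = 2.85°  ✓
  (0,4): δ = 40.41°  ·
  (0,5): δ = 80.36°  ·
  (1,2): δ = 121.78°  ·
  (1,3): δ = 73.49°  ·
  (1,4): δ = 35.93°  ·
  (1,5): δ = 4.02°  ✓
  (2,3): δ = 131.71°  ·
  (2,4): δ = 94.15°  ·
  (2,5): δ = 54.20°  ·
  (3,4): δ = 142.45°  ·
  (3,5): δ = 102.49°  ·
  (4,5): δ = 140.04°  ·
antipodal pairs: 2

count = 2; pairs: (0,3), (1,5)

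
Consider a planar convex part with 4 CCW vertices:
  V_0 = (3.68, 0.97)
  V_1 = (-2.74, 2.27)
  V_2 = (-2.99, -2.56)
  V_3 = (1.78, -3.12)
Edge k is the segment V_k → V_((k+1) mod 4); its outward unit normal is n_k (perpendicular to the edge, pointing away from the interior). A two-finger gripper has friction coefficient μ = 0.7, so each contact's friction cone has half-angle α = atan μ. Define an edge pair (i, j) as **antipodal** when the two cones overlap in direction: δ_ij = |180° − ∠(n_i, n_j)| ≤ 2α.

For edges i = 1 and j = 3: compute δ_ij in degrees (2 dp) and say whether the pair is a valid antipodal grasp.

α = atan 0.7 = 34.99°;  2α = 69.98°
edge 1: e_1 = (-0.25, -4.83);  n_1 = (-0.9987, +0.0517)
edge 3: e_3 = (+1.90, +4.09);  n_3 = (+0.9069, -0.4213)
∠(n_1, n_3) = 158.05°
δ = |180° − 158.05°| = 21.95°
21.95° ≤ 2α = 69.98°  →  valid

δ = 21.95°, valid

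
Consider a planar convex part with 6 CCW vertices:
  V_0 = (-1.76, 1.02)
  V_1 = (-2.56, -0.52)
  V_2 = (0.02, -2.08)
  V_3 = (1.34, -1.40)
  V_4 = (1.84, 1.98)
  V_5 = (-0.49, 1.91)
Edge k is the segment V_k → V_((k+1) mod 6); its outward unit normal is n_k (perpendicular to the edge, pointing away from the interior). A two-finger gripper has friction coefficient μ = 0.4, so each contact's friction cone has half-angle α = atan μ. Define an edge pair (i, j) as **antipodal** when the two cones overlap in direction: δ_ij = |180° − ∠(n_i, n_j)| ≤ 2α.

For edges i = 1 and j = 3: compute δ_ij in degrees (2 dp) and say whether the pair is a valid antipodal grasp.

α = atan 0.4 = 21.80°;  2α = 43.60°
edge 1: e_1 = (+2.58, -1.56);  n_1 = (-0.5174, -0.8557)
edge 3: e_3 = (+0.50, +3.38);  n_3 = (+0.9892, -0.1463)
∠(n_1, n_3) = 112.74°
δ = |180° − 112.74°| = 67.26°
67.26° > 2α = 43.60°  →  invalid

δ = 67.26°, invalid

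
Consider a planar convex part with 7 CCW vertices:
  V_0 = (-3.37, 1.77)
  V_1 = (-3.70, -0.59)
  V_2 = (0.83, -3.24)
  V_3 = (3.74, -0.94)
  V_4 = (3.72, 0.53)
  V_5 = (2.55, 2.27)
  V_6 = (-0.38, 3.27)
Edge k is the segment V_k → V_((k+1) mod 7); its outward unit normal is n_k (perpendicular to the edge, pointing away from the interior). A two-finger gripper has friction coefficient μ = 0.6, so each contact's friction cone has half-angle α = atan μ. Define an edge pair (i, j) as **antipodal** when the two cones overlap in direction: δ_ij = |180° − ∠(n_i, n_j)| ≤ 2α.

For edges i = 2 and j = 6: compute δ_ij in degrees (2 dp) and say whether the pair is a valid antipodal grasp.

α = atan 0.6 = 30.96°;  2α = 61.93°
edge 2: e_2 = (+2.91, +2.30);  n_2 = (+0.6201, -0.7845)
edge 6: e_6 = (-2.99, -1.50);  n_6 = (-0.4484, +0.8938)
∠(n_2, n_6) = 168.32°
δ = |180° − 168.32°| = 11.68°
11.68° ≤ 2α = 61.93°  →  valid

δ = 11.68°, valid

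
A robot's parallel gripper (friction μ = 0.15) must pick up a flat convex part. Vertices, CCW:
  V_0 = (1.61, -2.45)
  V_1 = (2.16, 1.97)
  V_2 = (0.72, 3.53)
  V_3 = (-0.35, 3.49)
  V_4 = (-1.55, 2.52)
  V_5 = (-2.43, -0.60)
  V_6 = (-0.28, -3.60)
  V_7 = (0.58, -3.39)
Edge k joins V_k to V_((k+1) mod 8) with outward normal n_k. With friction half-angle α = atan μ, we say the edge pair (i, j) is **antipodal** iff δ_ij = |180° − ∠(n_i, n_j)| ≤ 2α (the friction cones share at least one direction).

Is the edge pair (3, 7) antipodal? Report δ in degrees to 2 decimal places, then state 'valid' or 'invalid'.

α = atan 0.15 = 8.53°;  2α = 17.06°
edge 3: e_3 = (-1.20, -0.97);  n_3 = (-0.6286, +0.7777)
edge 7: e_7 = (+1.03, +0.94);  n_7 = (+0.6741, -0.7386)
∠(n_3, n_7) = 176.57°
δ = |180° − 176.57°| = 3.43°
3.43° ≤ 2α = 17.06°  →  valid

δ = 3.43°, valid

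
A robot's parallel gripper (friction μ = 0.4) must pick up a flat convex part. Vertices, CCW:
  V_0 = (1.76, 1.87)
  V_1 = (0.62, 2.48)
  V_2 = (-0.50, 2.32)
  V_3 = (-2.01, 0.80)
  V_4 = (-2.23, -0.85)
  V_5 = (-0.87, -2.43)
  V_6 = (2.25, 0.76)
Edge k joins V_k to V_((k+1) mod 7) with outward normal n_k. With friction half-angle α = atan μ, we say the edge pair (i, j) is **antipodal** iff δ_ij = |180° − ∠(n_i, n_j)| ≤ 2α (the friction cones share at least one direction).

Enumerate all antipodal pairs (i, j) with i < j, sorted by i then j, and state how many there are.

count = 6; pairs: (0,4), (1,5), (2,5), (3,5), (3,6), (4,6)

α = atan 0.4 = 21.80°;  2α = 43.60°
n_0 = (+0.4718, +0.8817)
n_1 = (-0.1414, +0.9899)
n_2 = (-0.7094, +0.7048)
n_3 = (-0.9912, +0.1322)
n_4 = (-0.7579, -0.6524)
n_5 = (+0.7149, -0.6992)
n_6 = (+0.9148, +0.4038)
  (0,1): δ = 143.72°  ·
  (0,2): δ = 106.66°  ·
  (0,3): δ = 69.44°  ·
  (0,4): δ = 21.13°  ✓
  (0,5): δ = 73.79°  ·
  (0,6): δ = 141.97°  ·
  (1,2): δ = 142.94°  ·
  (1,3): δ = 105.72°  ·
  (1,4): δ = 57.41°  ·
  (1,5): δ = 37.51°  ✓
  (1,6): δ = 105.69°  ·
  (2,3): δ = 142.78°  ·
  (2,4): δ = 94.47°  ·
  (2,5): δ = 0.45°  ✓
  (2,6): δ = 68.63°  ·
  (3,4): δ = 131.68°  ·
  (3,5): δ = 36.77°  ✓
  (3,6): δ = 31.41°  ✓
  (4,5): δ = 85.08°  ·
  (4,6): δ = 16.90°  ✓
  (5,6): δ = 111.82°  ·
antipodal pairs: 6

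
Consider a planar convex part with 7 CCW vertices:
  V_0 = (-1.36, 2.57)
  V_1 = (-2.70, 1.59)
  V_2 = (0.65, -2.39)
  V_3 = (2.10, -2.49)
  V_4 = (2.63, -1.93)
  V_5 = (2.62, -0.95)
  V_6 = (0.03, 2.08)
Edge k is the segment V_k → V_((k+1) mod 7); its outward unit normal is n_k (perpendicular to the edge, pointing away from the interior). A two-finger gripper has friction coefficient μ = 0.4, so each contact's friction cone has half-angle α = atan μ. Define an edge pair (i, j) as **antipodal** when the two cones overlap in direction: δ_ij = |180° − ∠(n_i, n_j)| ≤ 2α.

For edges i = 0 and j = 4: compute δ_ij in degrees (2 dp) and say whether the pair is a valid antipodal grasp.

δ = 54.41°, invalid

α = atan 0.4 = 21.80°;  2α = 43.60°
edge 0: e_0 = (-1.34, -0.98);  n_0 = (-0.5903, +0.8072)
edge 4: e_4 = (-0.01, +0.98);  n_4 = (+0.9999, +0.0102)
∠(n_0, n_4) = 125.59°
δ = |180° − 125.59°| = 54.41°
54.41° > 2α = 43.60°  →  invalid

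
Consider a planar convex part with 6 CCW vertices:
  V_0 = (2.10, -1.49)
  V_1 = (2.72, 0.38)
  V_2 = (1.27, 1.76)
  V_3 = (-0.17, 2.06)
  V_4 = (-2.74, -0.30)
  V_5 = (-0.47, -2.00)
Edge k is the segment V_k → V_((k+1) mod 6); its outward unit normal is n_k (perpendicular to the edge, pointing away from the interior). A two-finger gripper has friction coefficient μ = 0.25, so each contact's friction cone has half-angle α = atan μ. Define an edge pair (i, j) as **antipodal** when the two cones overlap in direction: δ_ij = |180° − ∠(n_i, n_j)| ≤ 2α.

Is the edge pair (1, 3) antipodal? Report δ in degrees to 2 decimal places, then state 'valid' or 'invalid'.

α = atan 0.25 = 14.04°;  2α = 28.07°
edge 1: e_1 = (-1.45, +1.38);  n_1 = (+0.6894, +0.7244)
edge 3: e_3 = (-2.57, -2.36);  n_3 = (-0.6764, +0.7366)
∠(n_1, n_3) = 86.14°
δ = |180° − 86.14°| = 93.86°
93.86° > 2α = 28.07°  →  invalid

δ = 93.86°, invalid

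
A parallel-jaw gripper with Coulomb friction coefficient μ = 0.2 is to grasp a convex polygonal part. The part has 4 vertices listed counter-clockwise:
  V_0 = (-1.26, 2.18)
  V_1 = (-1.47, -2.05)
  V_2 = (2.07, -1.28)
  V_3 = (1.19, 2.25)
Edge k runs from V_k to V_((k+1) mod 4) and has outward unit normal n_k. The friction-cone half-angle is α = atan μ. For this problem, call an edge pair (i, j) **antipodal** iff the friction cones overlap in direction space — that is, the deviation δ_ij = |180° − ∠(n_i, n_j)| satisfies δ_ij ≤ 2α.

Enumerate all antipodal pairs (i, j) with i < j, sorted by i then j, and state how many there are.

count = 2; pairs: (0,2), (1,3)

α = atan 0.2 = 11.31°;  2α = 22.62°
n_0 = (-0.9988, +0.0496)
n_1 = (+0.2125, -0.9772)
n_2 = (+0.9703, +0.2419)
n_3 = (-0.0286, +0.9996)
  (0,1): δ = 74.89°  ·
  (0,2): δ = 16.84°  ✓
  (0,3): δ = 94.48°  ·
  (1,2): δ = 88.27°  ·
  (1,3): δ = 10.63°  ✓
  (2,3): δ = 102.36°  ·
antipodal pairs: 2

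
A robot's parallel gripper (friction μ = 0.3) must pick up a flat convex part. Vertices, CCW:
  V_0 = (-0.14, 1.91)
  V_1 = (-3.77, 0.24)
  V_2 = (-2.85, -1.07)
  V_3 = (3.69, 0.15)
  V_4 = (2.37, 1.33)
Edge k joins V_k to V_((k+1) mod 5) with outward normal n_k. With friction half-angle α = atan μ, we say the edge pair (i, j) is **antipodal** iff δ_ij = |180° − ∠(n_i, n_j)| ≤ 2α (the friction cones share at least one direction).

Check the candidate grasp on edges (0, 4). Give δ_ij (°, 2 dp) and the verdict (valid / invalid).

α = atan 0.3 = 16.70°;  2α = 33.40°
edge 0: e_0 = (-3.63, -1.67);  n_0 = (-0.4179, +0.9085)
edge 4: e_4 = (-2.51, +0.58);  n_4 = (+0.2251, +0.9743)
∠(n_0, n_4) = 37.72°
δ = |180° − 37.72°| = 142.28°
142.28° > 2α = 33.40°  →  invalid

δ = 142.28°, invalid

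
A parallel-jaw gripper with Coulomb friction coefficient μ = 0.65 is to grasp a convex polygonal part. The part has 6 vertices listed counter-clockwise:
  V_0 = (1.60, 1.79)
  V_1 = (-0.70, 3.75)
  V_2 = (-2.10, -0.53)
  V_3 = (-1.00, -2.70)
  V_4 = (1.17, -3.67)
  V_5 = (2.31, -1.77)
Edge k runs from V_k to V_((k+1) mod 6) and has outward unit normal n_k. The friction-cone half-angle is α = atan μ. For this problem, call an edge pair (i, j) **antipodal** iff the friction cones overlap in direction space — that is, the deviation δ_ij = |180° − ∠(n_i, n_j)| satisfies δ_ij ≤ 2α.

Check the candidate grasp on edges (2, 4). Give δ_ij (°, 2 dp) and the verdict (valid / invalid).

δ = 57.84°, valid

α = atan 0.65 = 33.02°;  2α = 66.05°
edge 2: e_2 = (+1.10, -2.17);  n_2 = (-0.8919, -0.4521)
edge 4: e_4 = (+1.14, +1.90);  n_4 = (+0.8575, -0.5145)
∠(n_2, n_4) = 122.16°
δ = |180° − 122.16°| = 57.84°
57.84° ≤ 2α = 66.05°  →  valid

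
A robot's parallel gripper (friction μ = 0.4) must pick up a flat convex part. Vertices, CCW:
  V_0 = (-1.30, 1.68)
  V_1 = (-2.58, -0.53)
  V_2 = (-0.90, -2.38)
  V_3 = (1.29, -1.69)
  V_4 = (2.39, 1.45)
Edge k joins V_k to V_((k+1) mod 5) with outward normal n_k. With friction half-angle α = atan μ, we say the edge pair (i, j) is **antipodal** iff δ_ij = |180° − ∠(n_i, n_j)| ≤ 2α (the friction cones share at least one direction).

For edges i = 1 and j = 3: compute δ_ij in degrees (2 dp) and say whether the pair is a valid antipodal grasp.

α = atan 0.4 = 21.80°;  2α = 43.60°
edge 1: e_1 = (+1.68, -1.85);  n_1 = (-0.7403, -0.6723)
edge 3: e_3 = (+1.10, +3.14);  n_3 = (+0.9438, -0.3306)
∠(n_1, n_3) = 118.45°
δ = |180° − 118.45°| = 61.55°
61.55° > 2α = 43.60°  →  invalid

δ = 61.55°, invalid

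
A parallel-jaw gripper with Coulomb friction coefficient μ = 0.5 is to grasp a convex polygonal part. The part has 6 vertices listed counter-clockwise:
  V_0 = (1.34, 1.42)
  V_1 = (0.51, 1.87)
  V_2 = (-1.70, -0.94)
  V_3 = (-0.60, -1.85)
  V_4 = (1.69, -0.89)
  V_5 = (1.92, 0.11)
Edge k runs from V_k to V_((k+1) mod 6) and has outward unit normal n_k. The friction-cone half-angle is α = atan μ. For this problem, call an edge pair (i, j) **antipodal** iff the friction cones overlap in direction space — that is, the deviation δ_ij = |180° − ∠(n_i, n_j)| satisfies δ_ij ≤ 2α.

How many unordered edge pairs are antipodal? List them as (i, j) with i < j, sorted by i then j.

count = 5; pairs: (0,2), (0,3), (1,3), (1,4), (2,5)

α = atan 0.5 = 26.57°;  2α = 53.13°
n_0 = (+0.4766, +0.8791)
n_1 = (-0.7860, +0.6182)
n_2 = (-0.6374, -0.7705)
n_3 = (+0.3866, -0.9222)
n_4 = (+0.9746, -0.2241)
n_5 = (+0.9144, +0.4048)
  (0,1): δ = 99.72°  ·
  (0,2): δ = 11.13°  ✓
  (0,3): δ = 51.21°  ✓
  (0,4): δ = 105.51°  ·
  (0,5): δ = 142.35°  ·
  (1,2): δ = 91.42°  ·
  (1,3): δ = 29.07°  ✓
  (1,4): δ = 25.23°  ✓
  (1,5): δ = 62.07°  ·
  (2,3): δ = 117.66°  ·
  (2,4): δ = 63.35°  ·
  (2,5): δ = 26.52°  ✓
  (3,4): δ = 125.70°  ·
  (3,5): δ = 88.86°  ·
  (4,5): δ = 143.17°  ·
antipodal pairs: 5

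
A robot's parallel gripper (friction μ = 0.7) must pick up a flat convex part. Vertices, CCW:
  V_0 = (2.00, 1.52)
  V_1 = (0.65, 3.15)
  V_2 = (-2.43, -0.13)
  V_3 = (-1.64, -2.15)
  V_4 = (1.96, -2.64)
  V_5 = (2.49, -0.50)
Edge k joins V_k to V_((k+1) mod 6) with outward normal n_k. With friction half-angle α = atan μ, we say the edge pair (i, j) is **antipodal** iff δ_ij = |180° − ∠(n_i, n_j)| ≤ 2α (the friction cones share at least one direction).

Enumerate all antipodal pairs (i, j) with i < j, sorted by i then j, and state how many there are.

count = 8; pairs: (0,2), (0,3), (1,3), (1,4), (1,5), (2,4), (2,5), (3,5)

α = atan 0.7 = 34.99°;  2α = 69.98°
n_0 = (+0.7702, +0.6379)
n_1 = (-0.7290, +0.6845)
n_2 = (-0.9313, -0.3642)
n_3 = (-0.1349, -0.9909)
n_4 = (+0.9707, -0.2404)
n_5 = (+0.9718, +0.2357)
  (0,1): δ = 82.83°  ·
  (0,2): δ = 18.27°  ✓
  (0,3): δ = 42.62°  ✓
  (0,4): δ = 126.46°  ·
  (0,5): δ = 154.00°  ·
  (1,2): δ = 115.44°  ·
  (1,3): δ = 54.55°  ✓
  (1,4): δ = 29.29°  ✓
  (1,5): δ = 56.83°  ✓
  (2,3): δ = 119.11°  ·
  (2,4): δ = 35.27°  ✓
  (2,5): δ = 7.72°  ✓
  (3,4): δ = 96.16°  ·
  (3,5): δ = 68.61°  ✓
  (4,5): δ = 152.45°  ·
antipodal pairs: 8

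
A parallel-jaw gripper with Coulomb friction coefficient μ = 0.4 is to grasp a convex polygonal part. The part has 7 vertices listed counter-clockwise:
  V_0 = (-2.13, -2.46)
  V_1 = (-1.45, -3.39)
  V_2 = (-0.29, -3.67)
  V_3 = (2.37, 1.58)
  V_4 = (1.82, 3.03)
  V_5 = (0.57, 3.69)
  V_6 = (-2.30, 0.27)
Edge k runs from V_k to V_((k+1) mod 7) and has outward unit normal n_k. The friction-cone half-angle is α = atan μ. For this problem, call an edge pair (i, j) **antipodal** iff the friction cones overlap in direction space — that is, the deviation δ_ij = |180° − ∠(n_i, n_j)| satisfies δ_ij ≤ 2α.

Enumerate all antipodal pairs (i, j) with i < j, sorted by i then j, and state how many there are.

α = atan 0.4 = 21.80°;  2α = 43.60°
n_0 = (-0.8072, -0.5902)
n_1 = (-0.2346, -0.9721)
n_2 = (+0.8920, -0.4520)
n_3 = (+0.9350, +0.3547)
n_4 = (+0.4669, +0.8843)
n_5 = (-0.7660, +0.6428)
n_6 = (-0.9981, -0.0622)
  (0,1): δ = 139.74°  ·
  (0,2): δ = 63.04°  ·
  (0,3): δ = 15.40°  ✓
  (0,4): δ = 25.99°  ✓
  (0,5): δ = 103.82°  ·
  (0,6): δ = 147.39°  ·
  (1,2): δ = 103.30°  ·
  (1,3): δ = 55.66°  ·
  (1,4): δ = 14.26°  ✓
  (1,5): δ = 63.57°  ·
  (1,6): δ = 107.13°  ·
  (2,3): δ = 132.36°  ·
  (2,4): δ = 90.96°  ·
  (2,5): δ = 13.13°  ✓
  (2,6): δ = 30.43°  ✓
  (3,4): δ = 138.61°  ·
  (3,5): δ = 60.78°  ·
  (3,6): δ = 17.21°  ✓
  (4,5): δ = 102.17°  ·
  (4,6): δ = 58.60°  ·
  (5,6): δ = 136.43°  ·
antipodal pairs: 6

count = 6; pairs: (0,3), (0,4), (1,4), (2,5), (2,6), (3,6)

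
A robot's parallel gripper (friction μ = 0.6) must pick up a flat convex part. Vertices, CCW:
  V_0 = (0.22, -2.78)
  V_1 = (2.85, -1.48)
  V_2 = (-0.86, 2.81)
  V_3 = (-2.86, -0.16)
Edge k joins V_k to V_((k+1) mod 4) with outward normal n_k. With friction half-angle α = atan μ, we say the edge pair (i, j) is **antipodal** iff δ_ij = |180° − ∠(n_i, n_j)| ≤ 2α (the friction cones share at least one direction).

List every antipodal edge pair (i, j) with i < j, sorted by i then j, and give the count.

count = 2; pairs: (0,2), (1,3)

α = atan 0.6 = 30.96°;  2α = 61.93°
n_0 = (+0.4431, -0.8965)
n_1 = (+0.7564, +0.6541)
n_2 = (-0.8295, +0.5586)
n_3 = (-0.6479, -0.7617)
  (0,1): δ = 75.45°  ·
  (0,2): δ = 29.74°  ✓
  (0,3): δ = 113.31°  ·
  (1,2): δ = 74.81°  ·
  (1,3): δ = 8.76°  ✓
  (2,3): δ = 96.43°  ·
antipodal pairs: 2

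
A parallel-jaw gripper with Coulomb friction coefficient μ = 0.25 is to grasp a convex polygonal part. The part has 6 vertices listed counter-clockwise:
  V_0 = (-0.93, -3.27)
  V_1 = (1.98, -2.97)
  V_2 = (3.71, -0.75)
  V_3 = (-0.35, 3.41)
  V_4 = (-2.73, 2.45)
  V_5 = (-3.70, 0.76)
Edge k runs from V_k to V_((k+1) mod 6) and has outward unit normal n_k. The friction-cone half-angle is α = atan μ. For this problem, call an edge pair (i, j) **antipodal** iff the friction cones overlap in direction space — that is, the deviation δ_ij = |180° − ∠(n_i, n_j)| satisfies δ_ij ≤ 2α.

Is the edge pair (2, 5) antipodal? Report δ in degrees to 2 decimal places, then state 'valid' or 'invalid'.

δ = 9.80°, valid

α = atan 0.25 = 14.04°;  2α = 28.07°
edge 2: e_2 = (-4.06, +4.16);  n_2 = (+0.7157, +0.6985)
edge 5: e_5 = (+2.77, -4.03);  n_5 = (-0.8241, -0.5664)
∠(n_2, n_5) = 170.20°
δ = |180° − 170.20°| = 9.80°
9.80° ≤ 2α = 28.07°  →  valid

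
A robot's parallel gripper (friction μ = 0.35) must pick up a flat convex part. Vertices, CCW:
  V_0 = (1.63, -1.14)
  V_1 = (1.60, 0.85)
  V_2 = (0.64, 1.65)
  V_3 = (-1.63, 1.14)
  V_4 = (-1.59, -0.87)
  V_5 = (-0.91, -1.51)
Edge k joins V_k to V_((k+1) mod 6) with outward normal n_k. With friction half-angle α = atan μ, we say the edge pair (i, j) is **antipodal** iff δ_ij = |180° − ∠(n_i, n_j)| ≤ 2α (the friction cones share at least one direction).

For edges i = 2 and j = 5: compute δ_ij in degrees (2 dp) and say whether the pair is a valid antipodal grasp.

δ = 4.37°, valid

α = atan 0.35 = 19.29°;  2α = 38.58°
edge 2: e_2 = (-2.27, -0.51);  n_2 = (-0.2192, +0.9757)
edge 5: e_5 = (+2.54, +0.37);  n_5 = (+0.1441, -0.9896)
∠(n_2, n_5) = 175.63°
δ = |180° − 175.63°| = 4.37°
4.37° ≤ 2α = 38.58°  →  valid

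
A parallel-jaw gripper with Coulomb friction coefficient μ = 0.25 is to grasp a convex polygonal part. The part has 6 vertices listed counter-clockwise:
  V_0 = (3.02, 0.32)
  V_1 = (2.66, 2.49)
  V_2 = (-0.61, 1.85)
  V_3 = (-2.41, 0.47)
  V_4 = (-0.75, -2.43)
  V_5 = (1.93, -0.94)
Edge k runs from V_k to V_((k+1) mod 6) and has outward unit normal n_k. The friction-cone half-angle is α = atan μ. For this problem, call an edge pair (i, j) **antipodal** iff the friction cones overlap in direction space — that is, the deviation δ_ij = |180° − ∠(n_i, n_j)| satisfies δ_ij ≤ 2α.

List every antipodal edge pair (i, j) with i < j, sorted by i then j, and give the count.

α = atan 0.25 = 14.04°;  2α = 28.07°
n_0 = (+0.9865, +0.1637)
n_1 = (-0.1921, +0.9814)
n_2 = (-0.6084, +0.7936)
n_3 = (-0.8679, -0.4968)
n_4 = (+0.4859, -0.8740)
n_5 = (+0.7563, -0.6542)
  (0,1): δ = 88.35°  ·
  (0,2): δ = 61.94°  ·
  (0,3): δ = 20.37°  ✓
  (0,4): δ = 109.65°  ·
  (0,5): δ = 129.72°  ·
  (1,2): δ = 153.60°  ·
  (1,3): δ = 71.29°  ·
  (1,4): δ = 18.00°  ✓
  (1,5): δ = 38.06°  ·
  (2,3): δ = 97.69°  ·
  (2,4): δ = 8.40°  ✓
  (2,5): δ = 11.66°  ✓
  (3,4): δ = 90.71°  ·
  (3,5): δ = 70.65°  ·
  (4,5): δ = 159.94°  ·
antipodal pairs: 4

count = 4; pairs: (0,3), (1,4), (2,4), (2,5)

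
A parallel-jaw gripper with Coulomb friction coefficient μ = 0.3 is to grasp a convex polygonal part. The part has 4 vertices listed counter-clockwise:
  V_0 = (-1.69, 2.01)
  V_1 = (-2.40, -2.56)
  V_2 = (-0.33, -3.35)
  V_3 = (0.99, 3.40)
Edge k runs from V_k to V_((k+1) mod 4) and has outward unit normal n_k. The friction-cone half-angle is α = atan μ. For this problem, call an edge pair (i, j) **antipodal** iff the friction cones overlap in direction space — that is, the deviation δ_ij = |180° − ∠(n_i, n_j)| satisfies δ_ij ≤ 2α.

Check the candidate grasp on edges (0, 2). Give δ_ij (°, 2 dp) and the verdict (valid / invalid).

δ = 2.23°, valid

α = atan 0.3 = 16.70°;  2α = 33.40°
edge 0: e_0 = (-0.71, -4.57);  n_0 = (-0.9881, +0.1535)
edge 2: e_2 = (+1.32, +6.75);  n_2 = (+0.9814, -0.1919)
∠(n_0, n_2) = 177.77°
δ = |180° − 177.77°| = 2.23°
2.23° ≤ 2α = 33.40°  →  valid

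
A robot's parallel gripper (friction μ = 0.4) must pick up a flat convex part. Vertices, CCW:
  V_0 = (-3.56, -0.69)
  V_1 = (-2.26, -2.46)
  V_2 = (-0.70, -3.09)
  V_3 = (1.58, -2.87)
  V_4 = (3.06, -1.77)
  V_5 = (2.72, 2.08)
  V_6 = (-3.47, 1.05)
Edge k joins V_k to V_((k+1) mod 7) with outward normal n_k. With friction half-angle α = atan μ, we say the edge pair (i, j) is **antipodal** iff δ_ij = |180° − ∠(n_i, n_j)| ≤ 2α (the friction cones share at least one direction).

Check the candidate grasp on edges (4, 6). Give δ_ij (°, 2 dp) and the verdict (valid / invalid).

α = atan 0.4 = 21.80°;  2α = 43.60°
edge 4: e_4 = (-0.34, +3.85);  n_4 = (+0.9961, +0.0880)
edge 6: e_6 = (-0.09, -1.74);  n_6 = (-0.9987, +0.0517)
∠(n_4, n_6) = 171.99°
δ = |180° − 171.99°| = 8.01°
8.01° ≤ 2α = 43.60°  →  valid

δ = 8.01°, valid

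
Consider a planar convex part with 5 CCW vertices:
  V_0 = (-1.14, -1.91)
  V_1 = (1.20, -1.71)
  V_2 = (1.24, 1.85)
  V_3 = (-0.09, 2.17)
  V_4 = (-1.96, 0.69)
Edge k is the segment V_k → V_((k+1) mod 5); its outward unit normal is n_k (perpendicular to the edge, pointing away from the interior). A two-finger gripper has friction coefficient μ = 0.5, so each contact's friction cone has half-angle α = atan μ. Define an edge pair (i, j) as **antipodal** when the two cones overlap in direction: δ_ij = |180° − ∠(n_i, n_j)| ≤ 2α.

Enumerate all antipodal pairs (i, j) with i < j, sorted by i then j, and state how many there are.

α = atan 0.5 = 26.57°;  2α = 53.13°
n_0 = (+0.0852, -0.9964)
n_1 = (+0.9999, -0.0112)
n_2 = (+0.2339, +0.9723)
n_3 = (-0.6206, +0.7841)
n_4 = (-0.9537, -0.3008)
  (0,1): δ = 95.53°  ·
  (0,2): δ = 18.41°  ✓
  (0,3): δ = 33.47°  ✓
  (0,4): δ = 102.62°  ·
  (1,2): δ = 102.88°  ·
  (1,3): δ = 51.00°  ✓
  (1,4): δ = 18.15°  ✓
  (2,3): δ = 128.11°  ·
  (2,4): δ = 58.97°  ·
  (3,4): δ = 110.86°  ·
antipodal pairs: 4

count = 4; pairs: (0,2), (0,3), (1,3), (1,4)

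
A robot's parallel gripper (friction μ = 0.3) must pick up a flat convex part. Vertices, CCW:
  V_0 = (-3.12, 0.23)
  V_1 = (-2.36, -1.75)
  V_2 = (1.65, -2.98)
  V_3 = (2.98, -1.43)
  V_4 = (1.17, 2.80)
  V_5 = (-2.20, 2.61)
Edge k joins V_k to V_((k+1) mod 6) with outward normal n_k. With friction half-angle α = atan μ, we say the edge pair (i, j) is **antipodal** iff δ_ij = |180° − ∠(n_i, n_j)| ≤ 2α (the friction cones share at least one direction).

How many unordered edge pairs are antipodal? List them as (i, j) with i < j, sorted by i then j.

count = 3; pairs: (0,3), (1,4), (2,5)

α = atan 0.3 = 16.70°;  2α = 33.40°
n_0 = (-0.9336, -0.3583)
n_1 = (-0.2932, -0.9560)
n_2 = (+0.7589, -0.6512)
n_3 = (+0.9194, +0.3934)
n_4 = (-0.0563, +0.9984)
n_5 = (-0.9327, +0.3606)
  (0,1): δ = 128.05°  ·
  (0,2): δ = 61.63°  ·
  (0,3): δ = 2.17°  ✓
  (0,4): δ = 72.23°  ·
  (0,5): δ = 137.87°  ·
  (1,2): δ = 113.58°  ·
  (1,3): δ = 49.78°  ·
  (1,4): δ = 20.28°  ✓
  (1,5): δ = 85.92°  ·
  (2,3): δ = 116.20°  ·
  (2,4): δ = 46.14°  ·
  (2,5): δ = 19.50°  ✓
  (3,4): δ = 109.94°  ·
  (3,5): δ = 44.30°  ·
  (4,5): δ = 114.36°  ·
antipodal pairs: 3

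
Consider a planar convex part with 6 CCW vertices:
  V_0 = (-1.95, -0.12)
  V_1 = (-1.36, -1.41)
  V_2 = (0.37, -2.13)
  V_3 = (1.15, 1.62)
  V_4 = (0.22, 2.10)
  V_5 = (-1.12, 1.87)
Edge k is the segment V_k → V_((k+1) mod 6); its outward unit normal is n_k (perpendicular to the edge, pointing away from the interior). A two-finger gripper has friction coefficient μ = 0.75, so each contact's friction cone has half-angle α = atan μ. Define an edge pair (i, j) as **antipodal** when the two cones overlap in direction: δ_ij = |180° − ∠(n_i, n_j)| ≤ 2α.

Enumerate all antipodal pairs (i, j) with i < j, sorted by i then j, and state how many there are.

α = atan 0.75 = 36.87°;  2α = 73.74°
n_0 = (-0.9094, -0.4159)
n_1 = (-0.3842, -0.9232)
n_2 = (+0.9790, -0.2036)
n_3 = (+0.4586, +0.8886)
n_4 = (-0.1692, +0.9856)
n_5 = (-0.9229, +0.3849)
  (0,1): δ = 137.17°  ·
  (0,2): δ = 36.33°  ✓
  (0,3): δ = 38.12°  ✓
  (0,4): δ = 75.16°  ·
  (0,5): δ = 132.78°  ·
  (1,2): δ = 79.15°  ·
  (1,3): δ = 4.70°  ✓
  (1,4): δ = 32.34°  ✓
  (1,5): δ = 89.96°  ·
  (2,3): δ = 105.55°  ·
  (2,4): δ = 68.51°  ✓
  (2,5): δ = 10.89°  ✓
  (3,4): δ = 142.96°  ·
  (3,5): δ = 85.34°  ·
  (4,5): δ = 122.38°  ·
antipodal pairs: 6

count = 6; pairs: (0,2), (0,3), (1,3), (1,4), (2,4), (2,5)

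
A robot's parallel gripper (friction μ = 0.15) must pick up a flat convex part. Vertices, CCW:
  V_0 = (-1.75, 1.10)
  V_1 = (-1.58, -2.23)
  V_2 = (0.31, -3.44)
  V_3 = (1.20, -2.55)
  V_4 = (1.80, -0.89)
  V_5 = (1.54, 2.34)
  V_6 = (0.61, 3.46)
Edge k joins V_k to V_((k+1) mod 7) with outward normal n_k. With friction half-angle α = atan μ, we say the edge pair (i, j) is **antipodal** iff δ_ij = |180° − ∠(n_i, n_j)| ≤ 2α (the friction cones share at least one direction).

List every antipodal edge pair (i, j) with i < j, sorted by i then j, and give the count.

count = 2; pairs: (0,4), (2,6)

α = atan 0.15 = 8.53°;  2α = 17.06°
n_0 = (-0.9987, -0.0510)
n_1 = (-0.5392, -0.8422)
n_2 = (+0.7071, -0.7071)
n_3 = (+0.9405, -0.3399)
n_4 = (+0.9968, +0.0802)
n_5 = (+0.7693, +0.6388)
n_6 = (-0.7071, +0.7071)
  (0,1): δ = 125.55°  ·
  (0,2): δ = 47.92°  ·
  (0,3): δ = 22.79°  ·
  (0,4): δ = 1.68°  ✓
  (0,5): δ = 36.78°  ·
  (0,6): δ = 132.08°  ·
  (1,2): δ = 102.37°  ·
  (1,3): δ = 77.24°  ·
  (1,4): δ = 52.77°  ·
  (1,5): δ = 17.67°  ·
  (1,6): δ = 77.63°  ·
  (2,3): δ = 154.87°  ·
  (2,4): δ = 130.40°  ·
  (2,5): δ = 95.30°  ·
  (2,6): δ = 0.00°  ✓
  (3,4): δ = 155.53°  ·
  (3,5): δ = 120.42°  ·
  (3,6): δ = 25.13°  ·
  (4,5): δ = 144.90°  ·
  (4,6): δ = 49.60°  ·
  (5,6): δ = 84.70°  ·
antipodal pairs: 2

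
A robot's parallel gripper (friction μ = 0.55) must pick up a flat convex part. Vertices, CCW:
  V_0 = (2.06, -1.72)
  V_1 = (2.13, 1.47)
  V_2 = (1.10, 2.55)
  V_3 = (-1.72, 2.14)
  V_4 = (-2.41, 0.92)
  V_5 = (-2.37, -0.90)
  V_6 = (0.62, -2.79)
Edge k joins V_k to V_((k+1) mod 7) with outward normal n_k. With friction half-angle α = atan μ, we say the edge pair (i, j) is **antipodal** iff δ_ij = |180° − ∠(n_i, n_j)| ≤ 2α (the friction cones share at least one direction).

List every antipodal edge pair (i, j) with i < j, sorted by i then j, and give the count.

count = 8; pairs: (0,3), (0,4), (1,4), (1,5), (2,5), (2,6), (3,6), (4,6)

α = atan 0.55 = 28.81°;  2α = 57.62°
n_0 = (+0.9998, -0.0219)
n_1 = (+0.7237, +0.6902)
n_2 = (-0.1439, +0.9896)
n_3 = (-0.8704, +0.4923)
n_4 = (-0.9998, -0.0220)
n_5 = (-0.5343, -0.8453)
n_6 = (+0.5964, -0.8027)
  (0,1): δ = 135.10°  ·
  (0,2): δ = 80.47°  ·
  (0,3): δ = 28.23°  ✓
  (0,4): δ = 2.52°  ✓
  (0,5): δ = 58.96°  ·
  (0,6): δ = 127.87°  ·
  (1,2): δ = 125.37°  ·
  (1,3): δ = 73.13°  ·
  (1,4): δ = 42.38°  ✓
  (1,5): δ = 14.06°  ✓
  (1,6): δ = 82.97°  ·
  (2,3): δ = 127.76°  ·
  (2,4): δ = 97.01°  ·
  (2,5): δ = 40.57°  ✓
  (2,6): δ = 28.34°  ✓
  (3,4): δ = 149.25°  ·
  (3,5): δ = 92.81°  ·
  (3,6): δ = 23.89°  ✓
  (4,5): δ = 123.56°  ·
  (4,6): δ = 54.64°  ✓
  (5,6): δ = 111.09°  ·
antipodal pairs: 8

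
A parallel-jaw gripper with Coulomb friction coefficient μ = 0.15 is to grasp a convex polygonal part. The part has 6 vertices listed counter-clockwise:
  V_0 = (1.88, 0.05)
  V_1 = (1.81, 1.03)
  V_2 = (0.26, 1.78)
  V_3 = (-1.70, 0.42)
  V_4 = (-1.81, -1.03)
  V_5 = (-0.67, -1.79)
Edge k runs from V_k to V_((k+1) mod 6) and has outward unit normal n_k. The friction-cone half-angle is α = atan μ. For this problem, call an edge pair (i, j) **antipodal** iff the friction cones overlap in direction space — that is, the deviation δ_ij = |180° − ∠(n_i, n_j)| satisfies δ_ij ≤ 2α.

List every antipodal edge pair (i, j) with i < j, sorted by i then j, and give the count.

α = atan 0.15 = 8.53°;  2α = 17.06°
n_0 = (+0.9975, +0.0712)
n_1 = (+0.4356, +0.9002)
n_2 = (-0.5701, +0.8216)
n_3 = (-0.9971, +0.0756)
n_4 = (-0.5547, -0.8321)
n_5 = (+0.5851, -0.8109)
  (0,1): δ = 119.91°  ·
  (0,2): δ = 59.33°  ·
  (0,3): δ = 8.42°  ✓
  (0,4): δ = 52.22°  ·
  (0,5): δ = 121.73°  ·
  (1,2): δ = 119.42°  ·
  (1,3): δ = 68.52°  ·
  (1,4): δ = 7.87°  ✓
  (1,5): δ = 61.63°  ·
  (2,3): δ = 129.09°  ·
  (2,4): δ = 68.45°  ·
  (2,5): δ = 1.06°  ✓
  (3,4): δ = 119.35°  ·
  (3,5): δ = 49.85°  ·
  (4,5): δ = 110.50°  ·
antipodal pairs: 3

count = 3; pairs: (0,3), (1,4), (2,5)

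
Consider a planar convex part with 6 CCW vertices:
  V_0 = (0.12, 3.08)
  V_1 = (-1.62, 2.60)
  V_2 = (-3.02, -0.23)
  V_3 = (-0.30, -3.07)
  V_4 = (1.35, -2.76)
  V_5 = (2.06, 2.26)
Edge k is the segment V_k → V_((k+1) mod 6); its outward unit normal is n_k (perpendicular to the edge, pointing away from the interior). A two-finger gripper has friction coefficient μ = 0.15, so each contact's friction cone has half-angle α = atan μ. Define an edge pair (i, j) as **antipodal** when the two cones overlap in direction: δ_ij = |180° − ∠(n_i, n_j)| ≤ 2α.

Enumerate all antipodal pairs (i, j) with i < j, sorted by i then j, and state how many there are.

count = 1; pairs: (0,3)

α = atan 0.15 = 8.53°;  2α = 17.06°
n_0 = (-0.2659, +0.9640)
n_1 = (-0.8963, +0.4434)
n_2 = (-0.7222, -0.6917)
n_3 = (+0.1846, -0.9828)
n_4 = (+0.9901, -0.1400)
n_5 = (+0.3893, +0.9211)
  (0,1): δ = 131.74°  ·
  (0,2): δ = 61.66°  ·
  (0,3): δ = 4.78°  ✓
  (0,4): δ = 66.53°  ·
  (0,5): δ = 141.67°  ·
  (1,2): δ = 109.91°  ·
  (1,3): δ = 53.04°  ·
  (1,4): δ = 18.27°  ·
  (1,5): δ = 93.41°  ·
  (2,3): δ = 123.12°  ·
  (2,4): δ = 51.81°  ·
  (2,5): δ = 23.32°  ·
  (3,4): δ = 108.69°  ·
  (3,5): δ = 33.55°  ·
  (4,5): δ = 104.86°  ·
antipodal pairs: 1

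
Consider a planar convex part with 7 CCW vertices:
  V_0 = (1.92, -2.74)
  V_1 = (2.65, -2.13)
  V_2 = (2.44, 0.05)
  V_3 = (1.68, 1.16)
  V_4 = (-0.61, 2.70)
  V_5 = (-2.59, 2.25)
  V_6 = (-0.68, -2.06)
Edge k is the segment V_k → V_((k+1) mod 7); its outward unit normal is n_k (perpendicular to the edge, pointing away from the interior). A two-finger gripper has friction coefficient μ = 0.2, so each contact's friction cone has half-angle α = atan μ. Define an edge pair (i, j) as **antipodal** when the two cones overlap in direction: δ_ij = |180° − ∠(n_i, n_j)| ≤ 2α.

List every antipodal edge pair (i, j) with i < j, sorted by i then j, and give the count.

α = atan 0.2 = 11.31°;  2α = 22.62°
n_0 = (+0.6412, -0.7674)
n_1 = (+0.9954, +0.0959)
n_2 = (+0.8251, +0.5650)
n_3 = (+0.5580, +0.8298)
n_4 = (-0.2216, +0.9751)
n_5 = (-0.9142, -0.4052)
n_6 = (-0.2530, -0.9675)
  (0,1): δ = 124.38°  ·
  (0,2): δ = 95.48°  ·
  (0,3): δ = 73.80°  ·
  (0,4): δ = 27.08°  ·
  (0,5): δ = 74.02°  ·
  (0,6): δ = 125.46°  ·
  (1,2): δ = 151.10°  ·
  (1,3): δ = 129.42°  ·
  (1,4): δ = 82.70°  ·
  (1,5): δ = 18.40°  ✓
  (1,6): δ = 69.84°  ·
  (2,3): δ = 158.32°  ·
  (2,4): δ = 111.59°  ·
  (2,5): δ = 10.50°  ✓
  (2,6): δ = 40.94°  ·
  (3,4): δ = 133.28°  ·
  (3,5): δ = 32.18°  ·
  (3,6): δ = 19.26°  ✓
  (4,5): δ = 78.90°  ·
  (4,6): δ = 27.46°  ·
  (5,6): δ = 128.56°  ·
antipodal pairs: 3

count = 3; pairs: (1,5), (2,5), (3,6)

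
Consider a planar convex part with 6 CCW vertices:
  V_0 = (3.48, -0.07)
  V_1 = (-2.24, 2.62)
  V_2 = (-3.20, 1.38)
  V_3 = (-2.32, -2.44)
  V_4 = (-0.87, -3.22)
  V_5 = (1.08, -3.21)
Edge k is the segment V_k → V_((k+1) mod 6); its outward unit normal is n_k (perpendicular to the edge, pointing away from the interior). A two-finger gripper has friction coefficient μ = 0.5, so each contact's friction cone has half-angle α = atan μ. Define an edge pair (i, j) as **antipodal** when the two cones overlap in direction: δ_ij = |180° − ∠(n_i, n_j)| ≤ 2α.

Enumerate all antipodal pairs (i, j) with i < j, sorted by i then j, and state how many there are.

α = atan 0.5 = 26.57°;  2α = 53.13°
n_0 = (+0.4256, +0.9049)
n_1 = (-0.7907, +0.6122)
n_2 = (-0.9745, -0.2245)
n_3 = (-0.4737, -0.8807)
n_4 = (+0.0051, -1.0000)
n_5 = (+0.7945, -0.6073)
  (0,1): δ = 102.56°  ·
  (0,2): δ = 51.84°  ✓
  (0,3): δ = 3.09°  ✓
  (0,4): δ = 25.48°  ✓
  (0,5): δ = 77.79°  ·
  (1,2): δ = 129.28°  ·
  (1,3): δ = 80.53°  ·
  (1,4): δ = 51.96°  ✓
  (1,5): δ = 0.35°  ✓
  (2,3): δ = 131.25°  ·
  (2,4): δ = 102.68°  ·
  (2,5): δ = 50.36°  ✓
  (3,4): δ = 151.43°  ·
  (3,5): δ = 99.11°  ·
  (4,5): δ = 127.69°  ·
antipodal pairs: 6

count = 6; pairs: (0,2), (0,3), (0,4), (1,4), (1,5), (2,5)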